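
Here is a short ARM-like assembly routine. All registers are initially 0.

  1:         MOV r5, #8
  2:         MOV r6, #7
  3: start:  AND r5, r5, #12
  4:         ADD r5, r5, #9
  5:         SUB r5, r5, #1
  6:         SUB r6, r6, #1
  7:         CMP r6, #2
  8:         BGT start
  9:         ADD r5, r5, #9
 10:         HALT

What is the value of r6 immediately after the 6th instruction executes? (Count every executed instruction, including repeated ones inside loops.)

after MOV r5, #8: r5=8
after MOV r6, #7: r6=7
after AND r5, r5, #12: r5=8&12=8
after ADD r5, r5, #9: r5=8+9=17
after SUB r5, r5, #1: r5=17-1=16
after SUB r6, r6, #1: r6=7-1=6
After step 6: r6 = 6.

6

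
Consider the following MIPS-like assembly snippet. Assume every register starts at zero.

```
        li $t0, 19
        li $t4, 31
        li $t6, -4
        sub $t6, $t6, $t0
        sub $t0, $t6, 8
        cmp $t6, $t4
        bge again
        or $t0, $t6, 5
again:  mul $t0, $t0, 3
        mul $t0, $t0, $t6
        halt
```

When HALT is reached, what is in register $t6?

-23

after li $t0, 19: $t0=19
after li $t4, 31: $t4=31
after li $t6, -4: $t6=-4
after sub $t6, $t6, $t0: $t6=(-4)-19=-23
after sub $t0, $t6, 8: $t0=(-23)-8=-31
cmp $t6, $t4  (cmp -23,31)
bge again: not taken
after or $t0, $t6, 5: $t0=(-23)|5=-19
after mul $t0, $t0, 3: $t0=(-19)*3=-57
after mul $t0, $t0, $t6: $t0=(-57)*(-23)=1311
halt.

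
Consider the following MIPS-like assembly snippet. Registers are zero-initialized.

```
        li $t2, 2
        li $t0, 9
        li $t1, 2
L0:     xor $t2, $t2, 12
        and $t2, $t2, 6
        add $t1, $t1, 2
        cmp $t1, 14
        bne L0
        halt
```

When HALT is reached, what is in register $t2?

$t2=2
$t0=9
$t1=2
$t2=2^12=14
$t2=14&6=6
$t1=2+2=4
cmp $t1, 14  (cmp 4,14)
bne L0: taken
$t2=6^12=10
$t2=10&6=2
$t1=4+2=6
cmp $t1, 14  (cmp 6,14)
bne L0: taken
$t2=2^12=14
$t2=14&6=6
$t1=6+2=8
cmp $t1, 14  (cmp 8,14)
bne L0: taken
$t2=6^12=10
$t2=10&6=2
$t1=8+2=10
cmp $t1, 14  (cmp 10,14)
bne L0: taken
$t2=2^12=14
$t2=14&6=6
$t1=10+2=12
cmp $t1, 14  (cmp 12,14)
bne L0: taken
$t2=6^12=10
$t2=10&6=2
$t1=12+2=14
cmp $t1, 14  (cmp 14,14)
bne L0: not taken
halt.

2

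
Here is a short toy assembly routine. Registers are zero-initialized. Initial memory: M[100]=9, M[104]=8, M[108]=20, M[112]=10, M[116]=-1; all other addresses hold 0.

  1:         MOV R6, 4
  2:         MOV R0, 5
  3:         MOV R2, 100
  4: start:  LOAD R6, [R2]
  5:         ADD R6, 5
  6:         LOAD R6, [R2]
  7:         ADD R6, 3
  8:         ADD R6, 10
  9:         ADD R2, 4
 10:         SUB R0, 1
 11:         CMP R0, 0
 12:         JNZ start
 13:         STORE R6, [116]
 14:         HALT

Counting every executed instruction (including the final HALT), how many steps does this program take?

MOV R6, 4 → R6=4
MOV R0, 5 → R0=5
MOV R2, 100 → R2=100
LOAD R6, [R2] → R6=M[100]=9
ADD R6, 5 → R6=9+5=14
LOAD R6, [R2] → R6=M[100]=9
ADD R6, 3 → R6=9+3=12
ADD R6, 10 → R6=12+10=22
ADD R2, 4 → R2=100+4=104
SUB R0, 1 → R0=5-1=4
CMP R0, 0  (cmp 4,0)
JNZ start: taken
LOAD R6, [R2] → R6=M[104]=8
ADD R6, 5 → R6=8+5=13
LOAD R6, [R2] → R6=M[104]=8
ADD R6, 3 → R6=8+3=11
ADD R6, 10 → R6=11+10=21
ADD R2, 4 → R2=104+4=108
SUB R0, 1 → R0=4-1=3
CMP R0, 0  (cmp 3,0)
JNZ start: taken
LOAD R6, [R2] → R6=M[108]=20
ADD R6, 5 → R6=20+5=25
LOAD R6, [R2] → R6=M[108]=20
ADD R6, 3 → R6=20+3=23
ADD R6, 10 → R6=23+10=33
ADD R2, 4 → R2=108+4=112
SUB R0, 1 → R0=3-1=2
CMP R0, 0  (cmp 2,0)
JNZ start: taken
LOAD R6, [R2] → R6=M[112]=10
ADD R6, 5 → R6=10+5=15
LOAD R6, [R2] → R6=M[112]=10
ADD R6, 3 → R6=10+3=13
ADD R6, 10 → R6=13+10=23
ADD R2, 4 → R2=112+4=116
SUB R0, 1 → R0=2-1=1
CMP R0, 0  (cmp 1,0)
JNZ start: taken
LOAD R6, [R2] → R6=M[116]=-1
ADD R6, 5 → R6=(-1)+5=4
LOAD R6, [R2] → R6=M[116]=-1
ADD R6, 3 → R6=(-1)+3=2
ADD R6, 10 → R6=2+10=12
ADD R2, 4 → R2=116+4=120
SUB R0, 1 → R0=1-1=0
CMP R0, 0  (cmp 0,0)
JNZ start: not taken
STORE R6, [116] → M[116]=12
halt.
Total executed instructions: 50.

50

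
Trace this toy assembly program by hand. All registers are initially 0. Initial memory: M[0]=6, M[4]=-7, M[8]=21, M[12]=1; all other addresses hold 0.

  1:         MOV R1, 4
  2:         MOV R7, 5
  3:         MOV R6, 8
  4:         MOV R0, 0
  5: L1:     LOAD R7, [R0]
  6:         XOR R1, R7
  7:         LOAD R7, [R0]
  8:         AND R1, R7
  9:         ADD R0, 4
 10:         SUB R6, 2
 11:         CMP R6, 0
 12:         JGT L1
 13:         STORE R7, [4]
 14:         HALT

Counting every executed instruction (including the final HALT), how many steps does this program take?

38

after MOV R1, 4: R1=4
after MOV R7, 5: R7=5
after MOV R6, 8: R6=8
after MOV R0, 0: R0=0
after LOAD R7, [R0]: R7=M[0]=6
after XOR R1, R7: R1=4^6=2
after LOAD R7, [R0]: R7=M[0]=6
after AND R1, R7: R1=2&6=2
after ADD R0, 4: R0=0+4=4
after SUB R6, 2: R6=8-2=6
CMP R6, 0  (cmp 6,0)
JGT L1: taken
after LOAD R7, [R0]: R7=M[4]=-7
after XOR R1, R7: R1=2^(-7)=-5
after LOAD R7, [R0]: R7=M[4]=-7
after AND R1, R7: R1=(-5)&(-7)=-7
after ADD R0, 4: R0=4+4=8
after SUB R6, 2: R6=6-2=4
CMP R6, 0  (cmp 4,0)
JGT L1: taken
after LOAD R7, [R0]: R7=M[8]=21
after XOR R1, R7: R1=(-7)^21=-20
after LOAD R7, [R0]: R7=M[8]=21
after AND R1, R7: R1=(-20)&21=4
after ADD R0, 4: R0=8+4=12
after SUB R6, 2: R6=4-2=2
CMP R6, 0  (cmp 2,0)
JGT L1: taken
after LOAD R7, [R0]: R7=M[12]=1
after XOR R1, R7: R1=4^1=5
after LOAD R7, [R0]: R7=M[12]=1
after AND R1, R7: R1=5&1=1
after ADD R0, 4: R0=12+4=16
after SUB R6, 2: R6=2-2=0
CMP R6, 0  (cmp 0,0)
JGT L1: not taken
STORE R7, [4] → M[4]=1
halt.
Total executed instructions: 38.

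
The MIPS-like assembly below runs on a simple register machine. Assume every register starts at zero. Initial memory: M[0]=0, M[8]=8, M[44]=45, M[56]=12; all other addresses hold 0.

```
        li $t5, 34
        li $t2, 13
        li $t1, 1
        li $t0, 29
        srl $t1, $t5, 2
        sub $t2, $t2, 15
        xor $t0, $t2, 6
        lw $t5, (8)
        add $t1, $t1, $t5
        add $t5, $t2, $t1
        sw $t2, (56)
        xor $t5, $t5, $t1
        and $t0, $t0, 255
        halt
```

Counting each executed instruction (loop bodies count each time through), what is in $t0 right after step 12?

-8

after li $t5, 34: $t5=34
after li $t2, 13: $t2=13
after li $t1, 1: $t1=1
after li $t0, 29: $t0=29
after srl $t1, $t5, 2: $t1=34>>2=8
after sub $t2, $t2, 15: $t2=13-15=-2
after xor $t0, $t2, 6: $t0=(-2)^6=-8
after lw $t5, (8): $t5=M[8]=8
after add $t1, $t1, $t5: $t1=8+8=16
after add $t5, $t2, $t1: $t5=(-2)+16=14
sw $t2, (56) → M[56]=-2
after xor $t5, $t5, $t1: $t5=14^16=30
After step 12: $t0 = -8.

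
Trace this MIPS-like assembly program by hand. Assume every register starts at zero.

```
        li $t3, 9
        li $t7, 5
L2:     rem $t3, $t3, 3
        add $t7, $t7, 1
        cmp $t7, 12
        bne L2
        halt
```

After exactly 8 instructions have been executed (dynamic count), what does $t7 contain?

7

li $t3, 9 → $t3=9
li $t7, 5 → $t7=5
rem $t3, $t3, 3 → $t3=9%3=0
add $t7, $t7, 1 → $t7=5+1=6
cmp $t7, 12  (cmp 6,12)
bne L2: taken
rem $t3, $t3, 3 → $t3=0%3=0
add $t7, $t7, 1 → $t7=6+1=7
After step 8: $t7 = 7.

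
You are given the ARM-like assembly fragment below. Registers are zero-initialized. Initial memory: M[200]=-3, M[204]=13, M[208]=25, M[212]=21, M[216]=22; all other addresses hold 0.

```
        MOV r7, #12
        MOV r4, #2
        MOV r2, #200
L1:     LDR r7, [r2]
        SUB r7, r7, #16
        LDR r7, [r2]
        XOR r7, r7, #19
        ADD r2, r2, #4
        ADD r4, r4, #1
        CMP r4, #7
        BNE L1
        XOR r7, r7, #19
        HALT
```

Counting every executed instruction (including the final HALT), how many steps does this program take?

45

MOV r7, #12 → r7=12
MOV r4, #2 → r4=2
MOV r2, #200 → r2=200
LDR r7, [r2] → r7=M[200]=-3
SUB r7, r7, #16 → r7=(-3)-16=-19
LDR r7, [r2] → r7=M[200]=-3
XOR r7, r7, #19 → r7=(-3)^19=-18
ADD r2, r2, #4 → r2=200+4=204
ADD r4, r4, #1 → r4=2+1=3
CMP r4, #7  (cmp 3,7)
BNE L1: taken
LDR r7, [r2] → r7=M[204]=13
SUB r7, r7, #16 → r7=13-16=-3
LDR r7, [r2] → r7=M[204]=13
XOR r7, r7, #19 → r7=13^19=30
ADD r2, r2, #4 → r2=204+4=208
ADD r4, r4, #1 → r4=3+1=4
CMP r4, #7  (cmp 4,7)
BNE L1: taken
LDR r7, [r2] → r7=M[208]=25
SUB r7, r7, #16 → r7=25-16=9
LDR r7, [r2] → r7=M[208]=25
XOR r7, r7, #19 → r7=25^19=10
ADD r2, r2, #4 → r2=208+4=212
ADD r4, r4, #1 → r4=4+1=5
CMP r4, #7  (cmp 5,7)
BNE L1: taken
LDR r7, [r2] → r7=M[212]=21
SUB r7, r7, #16 → r7=21-16=5
LDR r7, [r2] → r7=M[212]=21
XOR r7, r7, #19 → r7=21^19=6
ADD r2, r2, #4 → r2=212+4=216
ADD r4, r4, #1 → r4=5+1=6
CMP r4, #7  (cmp 6,7)
BNE L1: taken
LDR r7, [r2] → r7=M[216]=22
SUB r7, r7, #16 → r7=22-16=6
LDR r7, [r2] → r7=M[216]=22
XOR r7, r7, #19 → r7=22^19=5
ADD r2, r2, #4 → r2=216+4=220
ADD r4, r4, #1 → r4=6+1=7
CMP r4, #7  (cmp 7,7)
BNE L1: not taken
XOR r7, r7, #19 → r7=5^19=22
halt.
Total executed instructions: 45.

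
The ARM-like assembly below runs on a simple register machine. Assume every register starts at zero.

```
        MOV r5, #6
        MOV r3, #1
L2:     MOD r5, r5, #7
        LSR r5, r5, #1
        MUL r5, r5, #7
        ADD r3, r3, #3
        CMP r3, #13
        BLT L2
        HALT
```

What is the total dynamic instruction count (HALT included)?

after MOV r5, #6: r5=6
after MOV r3, #1: r3=1
after MOD r5, r5, #7: r5=6%7=6
after LSR r5, r5, #1: r5=6>>1=3
after MUL r5, r5, #7: r5=3*7=21
after ADD r3, r3, #3: r3=1+3=4
CMP r3, #13  (cmp 4,13)
BLT L2: taken
after MOD r5, r5, #7: r5=21%7=0
after LSR r5, r5, #1: r5=0>>1=0
after MUL r5, r5, #7: r5=0*7=0
after ADD r3, r3, #3: r3=4+3=7
CMP r3, #13  (cmp 7,13)
BLT L2: taken
after MOD r5, r5, #7: r5=0%7=0
after LSR r5, r5, #1: r5=0>>1=0
after MUL r5, r5, #7: r5=0*7=0
after ADD r3, r3, #3: r3=7+3=10
CMP r3, #13  (cmp 10,13)
BLT L2: taken
after MOD r5, r5, #7: r5=0%7=0
after LSR r5, r5, #1: r5=0>>1=0
after MUL r5, r5, #7: r5=0*7=0
after ADD r3, r3, #3: r3=10+3=13
CMP r3, #13  (cmp 13,13)
BLT L2: not taken
halt.
Total executed instructions: 27.

27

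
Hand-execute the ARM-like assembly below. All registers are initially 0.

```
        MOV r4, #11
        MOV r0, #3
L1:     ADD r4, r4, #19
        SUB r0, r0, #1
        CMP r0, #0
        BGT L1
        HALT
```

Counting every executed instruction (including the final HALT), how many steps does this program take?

15

r4=11
r0=3
r4=11+19=30
r0=3-1=2
CMP r0, #0  (cmp 2,0)
BGT L1: taken
r4=30+19=49
r0=2-1=1
CMP r0, #0  (cmp 1,0)
BGT L1: taken
r4=49+19=68
r0=1-1=0
CMP r0, #0  (cmp 0,0)
BGT L1: not taken
halt.
Total executed instructions: 15.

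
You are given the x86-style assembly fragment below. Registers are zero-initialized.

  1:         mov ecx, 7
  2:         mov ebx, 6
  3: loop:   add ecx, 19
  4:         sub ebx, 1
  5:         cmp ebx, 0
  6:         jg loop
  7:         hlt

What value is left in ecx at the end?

ecx=7
ebx=6
ecx=7+19=26
ebx=6-1=5
cmp ebx, 0  (cmp 5,0)
jg loop: taken
ecx=26+19=45
ebx=5-1=4
cmp ebx, 0  (cmp 4,0)
jg loop: taken
ecx=45+19=64
ebx=4-1=3
cmp ebx, 0  (cmp 3,0)
jg loop: taken
ecx=64+19=83
ebx=3-1=2
cmp ebx, 0  (cmp 2,0)
jg loop: taken
ecx=83+19=102
ebx=2-1=1
cmp ebx, 0  (cmp 1,0)
jg loop: taken
ecx=102+19=121
ebx=1-1=0
cmp ebx, 0  (cmp 0,0)
jg loop: not taken
halt.

121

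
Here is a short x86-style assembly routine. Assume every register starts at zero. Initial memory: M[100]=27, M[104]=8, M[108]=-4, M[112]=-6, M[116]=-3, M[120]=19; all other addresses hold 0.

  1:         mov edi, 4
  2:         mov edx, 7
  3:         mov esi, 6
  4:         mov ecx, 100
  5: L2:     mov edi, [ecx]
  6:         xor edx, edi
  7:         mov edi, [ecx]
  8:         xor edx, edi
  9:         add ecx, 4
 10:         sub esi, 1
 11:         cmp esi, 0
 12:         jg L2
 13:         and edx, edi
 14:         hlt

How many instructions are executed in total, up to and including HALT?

after mov edi, 4: edi=4
after mov edx, 7: edx=7
after mov esi, 6: esi=6
after mov ecx, 100: ecx=100
after mov edi, [ecx]: edi=M[100]=27
after xor edx, edi: edx=7^27=28
after mov edi, [ecx]: edi=M[100]=27
after xor edx, edi: edx=28^27=7
after add ecx, 4: ecx=100+4=104
after sub esi, 1: esi=6-1=5
cmp esi, 0  (cmp 5,0)
jg L2: taken
after mov edi, [ecx]: edi=M[104]=8
after xor edx, edi: edx=7^8=15
after mov edi, [ecx]: edi=M[104]=8
after xor edx, edi: edx=15^8=7
after add ecx, 4: ecx=104+4=108
after sub esi, 1: esi=5-1=4
cmp esi, 0  (cmp 4,0)
jg L2: taken
after mov edi, [ecx]: edi=M[108]=-4
after xor edx, edi: edx=7^(-4)=-5
after mov edi, [ecx]: edi=M[108]=-4
after xor edx, edi: edx=(-5)^(-4)=7
after add ecx, 4: ecx=108+4=112
after sub esi, 1: esi=4-1=3
cmp esi, 0  (cmp 3,0)
jg L2: taken
after mov edi, [ecx]: edi=M[112]=-6
after xor edx, edi: edx=7^(-6)=-3
after mov edi, [ecx]: edi=M[112]=-6
after xor edx, edi: edx=(-3)^(-6)=7
after add ecx, 4: ecx=112+4=116
after sub esi, 1: esi=3-1=2
cmp esi, 0  (cmp 2,0)
jg L2: taken
after mov edi, [ecx]: edi=M[116]=-3
after xor edx, edi: edx=7^(-3)=-6
after mov edi, [ecx]: edi=M[116]=-3
after xor edx, edi: edx=(-6)^(-3)=7
after add ecx, 4: ecx=116+4=120
after sub esi, 1: esi=2-1=1
cmp esi, 0  (cmp 1,0)
jg L2: taken
after mov edi, [ecx]: edi=M[120]=19
after xor edx, edi: edx=7^19=20
after mov edi, [ecx]: edi=M[120]=19
after xor edx, edi: edx=20^19=7
after add ecx, 4: ecx=120+4=124
after sub esi, 1: esi=1-1=0
cmp esi, 0  (cmp 0,0)
jg L2: not taken
after and edx, edi: edx=7&19=3
halt.
Total executed instructions: 54.

54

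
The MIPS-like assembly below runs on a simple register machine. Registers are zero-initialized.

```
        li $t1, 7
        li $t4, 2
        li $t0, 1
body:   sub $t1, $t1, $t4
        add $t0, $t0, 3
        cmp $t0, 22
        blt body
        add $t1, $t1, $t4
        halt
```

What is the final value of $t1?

$t1=7
$t4=2
$t0=1
$t1=7-2=5
$t0=1+3=4
cmp $t0, 22  (cmp 4,22)
blt body: taken
$t1=5-2=3
$t0=4+3=7
cmp $t0, 22  (cmp 7,22)
blt body: taken
$t1=3-2=1
$t0=7+3=10
cmp $t0, 22  (cmp 10,22)
blt body: taken
$t1=1-2=-1
$t0=10+3=13
cmp $t0, 22  (cmp 13,22)
blt body: taken
$t1=(-1)-2=-3
$t0=13+3=16
cmp $t0, 22  (cmp 16,22)
blt body: taken
$t1=(-3)-2=-5
$t0=16+3=19
cmp $t0, 22  (cmp 19,22)
blt body: taken
$t1=(-5)-2=-7
$t0=19+3=22
cmp $t0, 22  (cmp 22,22)
blt body: not taken
$t1=(-7)+2=-5
halt.

-5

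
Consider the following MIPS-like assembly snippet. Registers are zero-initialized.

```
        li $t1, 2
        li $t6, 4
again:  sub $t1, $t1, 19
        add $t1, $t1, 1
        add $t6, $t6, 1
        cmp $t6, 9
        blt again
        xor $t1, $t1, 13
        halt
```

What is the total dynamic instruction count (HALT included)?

$t1=2
$t6=4
$t1=2-19=-17
$t1=(-17)+1=-16
$t6=4+1=5
cmp $t6, 9  (cmp 5,9)
blt again: taken
$t1=(-16)-19=-35
$t1=(-35)+1=-34
$t6=5+1=6
cmp $t6, 9  (cmp 6,9)
blt again: taken
$t1=(-34)-19=-53
$t1=(-53)+1=-52
$t6=6+1=7
cmp $t6, 9  (cmp 7,9)
blt again: taken
$t1=(-52)-19=-71
$t1=(-71)+1=-70
$t6=7+1=8
cmp $t6, 9  (cmp 8,9)
blt again: taken
$t1=(-70)-19=-89
$t1=(-89)+1=-88
$t6=8+1=9
cmp $t6, 9  (cmp 9,9)
blt again: not taken
$t1=(-88)^13=-91
halt.
Total executed instructions: 29.

29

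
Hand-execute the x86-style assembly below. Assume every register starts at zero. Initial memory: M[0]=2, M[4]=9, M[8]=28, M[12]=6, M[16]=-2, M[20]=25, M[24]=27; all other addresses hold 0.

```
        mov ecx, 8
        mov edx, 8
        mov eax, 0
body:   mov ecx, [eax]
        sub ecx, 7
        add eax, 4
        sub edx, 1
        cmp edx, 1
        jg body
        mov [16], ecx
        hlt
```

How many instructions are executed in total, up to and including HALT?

after mov ecx, 8: ecx=8
after mov edx, 8: edx=8
after mov eax, 0: eax=0
after mov ecx, [eax]: ecx=M[0]=2
after sub ecx, 7: ecx=2-7=-5
after add eax, 4: eax=0+4=4
after sub edx, 1: edx=8-1=7
cmp edx, 1  (cmp 7,1)
jg body: taken
after mov ecx, [eax]: ecx=M[4]=9
after sub ecx, 7: ecx=9-7=2
after add eax, 4: eax=4+4=8
after sub edx, 1: edx=7-1=6
cmp edx, 1  (cmp 6,1)
jg body: taken
after mov ecx, [eax]: ecx=M[8]=28
after sub ecx, 7: ecx=28-7=21
after add eax, 4: eax=8+4=12
after sub edx, 1: edx=6-1=5
cmp edx, 1  (cmp 5,1)
jg body: taken
after mov ecx, [eax]: ecx=M[12]=6
after sub ecx, 7: ecx=6-7=-1
after add eax, 4: eax=12+4=16
after sub edx, 1: edx=5-1=4
cmp edx, 1  (cmp 4,1)
jg body: taken
after mov ecx, [eax]: ecx=M[16]=-2
after sub ecx, 7: ecx=(-2)-7=-9
after add eax, 4: eax=16+4=20
after sub edx, 1: edx=4-1=3
cmp edx, 1  (cmp 3,1)
jg body: taken
after mov ecx, [eax]: ecx=M[20]=25
after sub ecx, 7: ecx=25-7=18
after add eax, 4: eax=20+4=24
after sub edx, 1: edx=3-1=2
cmp edx, 1  (cmp 2,1)
jg body: taken
after mov ecx, [eax]: ecx=M[24]=27
after sub ecx, 7: ecx=27-7=20
after add eax, 4: eax=24+4=28
after sub edx, 1: edx=2-1=1
cmp edx, 1  (cmp 1,1)
jg body: not taken
mov [16], ecx → M[16]=20
halt.
Total executed instructions: 47.

47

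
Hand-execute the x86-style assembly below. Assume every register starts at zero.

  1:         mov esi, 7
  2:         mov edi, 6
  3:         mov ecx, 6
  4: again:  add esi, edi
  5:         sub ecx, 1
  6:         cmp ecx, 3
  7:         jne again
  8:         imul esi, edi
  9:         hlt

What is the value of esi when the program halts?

after mov esi, 7: esi=7
after mov edi, 6: edi=6
after mov ecx, 6: ecx=6
after add esi, edi: esi=7+6=13
after sub ecx, 1: ecx=6-1=5
cmp ecx, 3  (cmp 5,3)
jne again: taken
after add esi, edi: esi=13+6=19
after sub ecx, 1: ecx=5-1=4
cmp ecx, 3  (cmp 4,3)
jne again: taken
after add esi, edi: esi=19+6=25
after sub ecx, 1: ecx=4-1=3
cmp ecx, 3  (cmp 3,3)
jne again: not taken
after imul esi, edi: esi=25*6=150
halt.

150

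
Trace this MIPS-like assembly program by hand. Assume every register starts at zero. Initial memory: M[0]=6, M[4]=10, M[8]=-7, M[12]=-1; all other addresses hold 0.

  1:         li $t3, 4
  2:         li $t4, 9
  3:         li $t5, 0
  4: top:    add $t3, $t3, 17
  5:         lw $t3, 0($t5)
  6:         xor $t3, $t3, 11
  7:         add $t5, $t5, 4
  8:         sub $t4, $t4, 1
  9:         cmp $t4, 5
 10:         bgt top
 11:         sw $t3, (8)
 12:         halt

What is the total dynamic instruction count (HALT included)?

33

li $t3, 4 → $t3=4
li $t4, 9 → $t4=9
li $t5, 0 → $t5=0
add $t3, $t3, 17 → $t3=4+17=21
lw $t3, 0($t5) → $t3=M[0]=6
xor $t3, $t3, 11 → $t3=6^11=13
add $t5, $t5, 4 → $t5=0+4=4
sub $t4, $t4, 1 → $t4=9-1=8
cmp $t4, 5  (cmp 8,5)
bgt top: taken
add $t3, $t3, 17 → $t3=13+17=30
lw $t3, 0($t5) → $t3=M[4]=10
xor $t3, $t3, 11 → $t3=10^11=1
add $t5, $t5, 4 → $t5=4+4=8
sub $t4, $t4, 1 → $t4=8-1=7
cmp $t4, 5  (cmp 7,5)
bgt top: taken
add $t3, $t3, 17 → $t3=1+17=18
lw $t3, 0($t5) → $t3=M[8]=-7
xor $t3, $t3, 11 → $t3=(-7)^11=-14
add $t5, $t5, 4 → $t5=8+4=12
sub $t4, $t4, 1 → $t4=7-1=6
cmp $t4, 5  (cmp 6,5)
bgt top: taken
add $t3, $t3, 17 → $t3=(-14)+17=3
lw $t3, 0($t5) → $t3=M[12]=-1
xor $t3, $t3, 11 → $t3=(-1)^11=-12
add $t5, $t5, 4 → $t5=12+4=16
sub $t4, $t4, 1 → $t4=6-1=5
cmp $t4, 5  (cmp 5,5)
bgt top: not taken
sw $t3, (8) → M[8]=-12
halt.
Total executed instructions: 33.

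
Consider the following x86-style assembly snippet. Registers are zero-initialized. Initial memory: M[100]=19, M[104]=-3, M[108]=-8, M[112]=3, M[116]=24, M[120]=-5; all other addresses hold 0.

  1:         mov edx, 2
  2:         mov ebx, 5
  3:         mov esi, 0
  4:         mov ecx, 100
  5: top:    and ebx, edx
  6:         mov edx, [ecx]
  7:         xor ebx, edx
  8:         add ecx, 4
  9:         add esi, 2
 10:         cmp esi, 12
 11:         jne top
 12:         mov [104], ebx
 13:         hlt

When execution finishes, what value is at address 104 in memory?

-29

after mov edx, 2: edx=2
after mov ebx, 5: ebx=5
after mov esi, 0: esi=0
after mov ecx, 100: ecx=100
after and ebx, edx: ebx=5&2=0
after mov edx, [ecx]: edx=M[100]=19
after xor ebx, edx: ebx=0^19=19
after add ecx, 4: ecx=100+4=104
after add esi, 2: esi=0+2=2
cmp esi, 12  (cmp 2,12)
jne top: taken
after and ebx, edx: ebx=19&19=19
after mov edx, [ecx]: edx=M[104]=-3
after xor ebx, edx: ebx=19^(-3)=-18
after add ecx, 4: ecx=104+4=108
after add esi, 2: esi=2+2=4
cmp esi, 12  (cmp 4,12)
jne top: taken
after and ebx, edx: ebx=(-18)&(-3)=-20
after mov edx, [ecx]: edx=M[108]=-8
after xor ebx, edx: ebx=(-20)^(-8)=20
after add ecx, 4: ecx=108+4=112
after add esi, 2: esi=4+2=6
cmp esi, 12  (cmp 6,12)
jne top: taken
after and ebx, edx: ebx=20&(-8)=16
after mov edx, [ecx]: edx=M[112]=3
after xor ebx, edx: ebx=16^3=19
after add ecx, 4: ecx=112+4=116
after add esi, 2: esi=6+2=8
cmp esi, 12  (cmp 8,12)
jne top: taken
after and ebx, edx: ebx=19&3=3
after mov edx, [ecx]: edx=M[116]=24
after xor ebx, edx: ebx=3^24=27
after add ecx, 4: ecx=116+4=120
after add esi, 2: esi=8+2=10
cmp esi, 12  (cmp 10,12)
jne top: taken
after and ebx, edx: ebx=27&24=24
after mov edx, [ecx]: edx=M[120]=-5
after xor ebx, edx: ebx=24^(-5)=-29
after add ecx, 4: ecx=120+4=124
after add esi, 2: esi=10+2=12
cmp esi, 12  (cmp 12,12)
jne top: not taken
mov [104], ebx → M[104]=-29
halt.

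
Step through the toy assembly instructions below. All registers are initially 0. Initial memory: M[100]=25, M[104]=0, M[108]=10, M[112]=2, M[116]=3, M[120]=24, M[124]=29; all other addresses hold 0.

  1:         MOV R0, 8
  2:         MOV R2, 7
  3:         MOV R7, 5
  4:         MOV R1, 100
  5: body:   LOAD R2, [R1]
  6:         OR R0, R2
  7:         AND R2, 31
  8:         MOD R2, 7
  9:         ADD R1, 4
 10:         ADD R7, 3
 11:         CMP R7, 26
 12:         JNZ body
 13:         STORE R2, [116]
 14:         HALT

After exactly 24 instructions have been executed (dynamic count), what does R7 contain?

MOV R0, 8 → R0=8
MOV R2, 7 → R2=7
MOV R7, 5 → R7=5
MOV R1, 100 → R1=100
LOAD R2, [R1] → R2=M[100]=25
OR R0, R2 → R0=8|25=25
AND R2, 31 → R2=25&31=25
MOD R2, 7 → R2=25%7=4
ADD R1, 4 → R1=100+4=104
ADD R7, 3 → R7=5+3=8
CMP R7, 26  (cmp 8,26)
JNZ body: taken
LOAD R2, [R1] → R2=M[104]=0
OR R0, R2 → R0=25|0=25
AND R2, 31 → R2=0&31=0
MOD R2, 7 → R2=0%7=0
ADD R1, 4 → R1=104+4=108
ADD R7, 3 → R7=8+3=11
CMP R7, 26  (cmp 11,26)
JNZ body: taken
LOAD R2, [R1] → R2=M[108]=10
OR R0, R2 → R0=25|10=27
AND R2, 31 → R2=10&31=10
MOD R2, 7 → R2=10%7=3
After step 24: R7 = 11.

11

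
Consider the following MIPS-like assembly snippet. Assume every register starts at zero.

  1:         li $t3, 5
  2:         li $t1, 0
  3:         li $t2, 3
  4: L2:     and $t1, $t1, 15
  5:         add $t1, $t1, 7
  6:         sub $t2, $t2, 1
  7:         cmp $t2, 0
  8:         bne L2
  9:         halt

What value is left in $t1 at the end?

$t3=5
$t1=0
$t2=3
$t1=0&15=0
$t1=0+7=7
$t2=3-1=2
cmp $t2, 0  (cmp 2,0)
bne L2: taken
$t1=7&15=7
$t1=7+7=14
$t2=2-1=1
cmp $t2, 0  (cmp 1,0)
bne L2: taken
$t1=14&15=14
$t1=14+7=21
$t2=1-1=0
cmp $t2, 0  (cmp 0,0)
bne L2: not taken
halt.

21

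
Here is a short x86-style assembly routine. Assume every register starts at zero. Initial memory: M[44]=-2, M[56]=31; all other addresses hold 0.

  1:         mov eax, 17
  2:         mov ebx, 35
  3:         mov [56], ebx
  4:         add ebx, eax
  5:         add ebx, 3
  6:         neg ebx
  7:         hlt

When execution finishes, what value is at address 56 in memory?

35

eax=17
ebx=35
mov [56], ebx → M[56]=35
ebx=35+17=52
ebx=52+3=55
ebx=-(55)=-55
halt.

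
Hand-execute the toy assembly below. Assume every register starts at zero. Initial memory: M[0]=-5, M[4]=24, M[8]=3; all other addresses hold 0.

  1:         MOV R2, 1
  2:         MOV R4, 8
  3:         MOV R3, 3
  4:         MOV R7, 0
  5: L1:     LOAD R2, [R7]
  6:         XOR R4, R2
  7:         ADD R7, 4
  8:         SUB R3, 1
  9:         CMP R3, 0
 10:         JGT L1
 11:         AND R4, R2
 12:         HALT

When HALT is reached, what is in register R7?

12

R2=1
R4=8
R3=3
R7=0
R2=M[0]=-5
R4=8^(-5)=-13
R7=0+4=4
R3=3-1=2
CMP R3, 0  (cmp 2,0)
JGT L1: taken
R2=M[4]=24
R4=(-13)^24=-21
R7=4+4=8
R3=2-1=1
CMP R3, 0  (cmp 1,0)
JGT L1: taken
R2=M[8]=3
R4=(-21)^3=-24
R7=8+4=12
R3=1-1=0
CMP R3, 0  (cmp 0,0)
JGT L1: not taken
R4=(-24)&3=0
halt.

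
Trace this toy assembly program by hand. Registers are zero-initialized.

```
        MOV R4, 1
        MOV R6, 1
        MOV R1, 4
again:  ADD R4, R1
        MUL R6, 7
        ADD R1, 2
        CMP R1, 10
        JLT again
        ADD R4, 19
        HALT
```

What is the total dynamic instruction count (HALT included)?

20

after MOV R4, 1: R4=1
after MOV R6, 1: R6=1
after MOV R1, 4: R1=4
after ADD R4, R1: R4=1+4=5
after MUL R6, 7: R6=1*7=7
after ADD R1, 2: R1=4+2=6
CMP R1, 10  (cmp 6,10)
JLT again: taken
after ADD R4, R1: R4=5+6=11
after MUL R6, 7: R6=7*7=49
after ADD R1, 2: R1=6+2=8
CMP R1, 10  (cmp 8,10)
JLT again: taken
after ADD R4, R1: R4=11+8=19
after MUL R6, 7: R6=49*7=343
after ADD R1, 2: R1=8+2=10
CMP R1, 10  (cmp 10,10)
JLT again: not taken
after ADD R4, 19: R4=19+19=38
halt.
Total executed instructions: 20.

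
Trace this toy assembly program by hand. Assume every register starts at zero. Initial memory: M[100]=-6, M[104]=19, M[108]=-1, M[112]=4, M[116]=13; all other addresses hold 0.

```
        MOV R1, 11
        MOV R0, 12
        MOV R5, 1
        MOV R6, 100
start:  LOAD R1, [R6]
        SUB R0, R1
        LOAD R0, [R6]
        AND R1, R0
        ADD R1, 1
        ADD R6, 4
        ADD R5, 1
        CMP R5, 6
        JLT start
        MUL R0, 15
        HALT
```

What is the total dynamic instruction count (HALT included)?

R1=11
R0=12
R5=1
R6=100
R1=M[100]=-6
R0=12-(-6)=18
R0=M[100]=-6
R1=(-6)&(-6)=-6
R1=(-6)+1=-5
R6=100+4=104
R5=1+1=2
CMP R5, 6  (cmp 2,6)
JLT start: taken
R1=M[104]=19
R0=(-6)-19=-25
R0=M[104]=19
R1=19&19=19
R1=19+1=20
R6=104+4=108
R5=2+1=3
CMP R5, 6  (cmp 3,6)
JLT start: taken
R1=M[108]=-1
R0=19-(-1)=20
R0=M[108]=-1
R1=(-1)&(-1)=-1
R1=(-1)+1=0
R6=108+4=112
R5=3+1=4
CMP R5, 6  (cmp 4,6)
JLT start: taken
R1=M[112]=4
R0=(-1)-4=-5
R0=M[112]=4
R1=4&4=4
R1=4+1=5
R6=112+4=116
R5=4+1=5
CMP R5, 6  (cmp 5,6)
JLT start: taken
R1=M[116]=13
R0=4-13=-9
R0=M[116]=13
R1=13&13=13
R1=13+1=14
R6=116+4=120
R5=5+1=6
CMP R5, 6  (cmp 6,6)
JLT start: not taken
R0=13*15=195
halt.
Total executed instructions: 51.

51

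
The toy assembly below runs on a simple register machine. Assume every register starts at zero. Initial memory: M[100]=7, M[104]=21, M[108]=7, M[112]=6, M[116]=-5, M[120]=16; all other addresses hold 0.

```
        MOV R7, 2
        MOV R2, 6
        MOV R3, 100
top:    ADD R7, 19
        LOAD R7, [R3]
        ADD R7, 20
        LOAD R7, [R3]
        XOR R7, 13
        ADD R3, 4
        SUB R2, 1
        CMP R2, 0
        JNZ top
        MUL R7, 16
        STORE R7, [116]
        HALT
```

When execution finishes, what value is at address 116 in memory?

MOV R7, 2 → R7=2
MOV R2, 6 → R2=6
MOV R3, 100 → R3=100
ADD R7, 19 → R7=2+19=21
LOAD R7, [R3] → R7=M[100]=7
ADD R7, 20 → R7=7+20=27
LOAD R7, [R3] → R7=M[100]=7
XOR R7, 13 → R7=7^13=10
ADD R3, 4 → R3=100+4=104
SUB R2, 1 → R2=6-1=5
CMP R2, 0  (cmp 5,0)
JNZ top: taken
ADD R7, 19 → R7=10+19=29
LOAD R7, [R3] → R7=M[104]=21
ADD R7, 20 → R7=21+20=41
LOAD R7, [R3] → R7=M[104]=21
XOR R7, 13 → R7=21^13=24
ADD R3, 4 → R3=104+4=108
SUB R2, 1 → R2=5-1=4
CMP R2, 0  (cmp 4,0)
JNZ top: taken
ADD R7, 19 → R7=24+19=43
LOAD R7, [R3] → R7=M[108]=7
ADD R7, 20 → R7=7+20=27
LOAD R7, [R3] → R7=M[108]=7
XOR R7, 13 → R7=7^13=10
ADD R3, 4 → R3=108+4=112
SUB R2, 1 → R2=4-1=3
CMP R2, 0  (cmp 3,0)
JNZ top: taken
ADD R7, 19 → R7=10+19=29
LOAD R7, [R3] → R7=M[112]=6
ADD R7, 20 → R7=6+20=26
LOAD R7, [R3] → R7=M[112]=6
XOR R7, 13 → R7=6^13=11
ADD R3, 4 → R3=112+4=116
SUB R2, 1 → R2=3-1=2
CMP R2, 0  (cmp 2,0)
JNZ top: taken
ADD R7, 19 → R7=11+19=30
LOAD R7, [R3] → R7=M[116]=-5
ADD R7, 20 → R7=(-5)+20=15
LOAD R7, [R3] → R7=M[116]=-5
XOR R7, 13 → R7=(-5)^13=-10
ADD R3, 4 → R3=116+4=120
SUB R2, 1 → R2=2-1=1
CMP R2, 0  (cmp 1,0)
JNZ top: taken
ADD R7, 19 → R7=(-10)+19=9
LOAD R7, [R3] → R7=M[120]=16
ADD R7, 20 → R7=16+20=36
LOAD R7, [R3] → R7=M[120]=16
XOR R7, 13 → R7=16^13=29
ADD R3, 4 → R3=120+4=124
SUB R2, 1 → R2=1-1=0
CMP R2, 0  (cmp 0,0)
JNZ top: not taken
MUL R7, 16 → R7=29*16=464
STORE R7, [116] → M[116]=464
halt.

464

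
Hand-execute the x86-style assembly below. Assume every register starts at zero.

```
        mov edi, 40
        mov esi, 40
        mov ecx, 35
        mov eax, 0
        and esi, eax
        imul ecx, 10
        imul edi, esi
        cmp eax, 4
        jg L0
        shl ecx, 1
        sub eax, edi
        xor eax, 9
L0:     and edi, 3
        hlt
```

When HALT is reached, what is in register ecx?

700

mov edi, 40 → edi=40
mov esi, 40 → esi=40
mov ecx, 35 → ecx=35
mov eax, 0 → eax=0
and esi, eax → esi=40&0=0
imul ecx, 10 → ecx=35*10=350
imul edi, esi → edi=40*0=0
cmp eax, 4  (cmp 0,4)
jg L0: not taken
shl ecx, 1 → ecx=350<<1=700
sub eax, edi → eax=0-0=0
xor eax, 9 → eax=0^9=9
and edi, 3 → edi=0&3=0
halt.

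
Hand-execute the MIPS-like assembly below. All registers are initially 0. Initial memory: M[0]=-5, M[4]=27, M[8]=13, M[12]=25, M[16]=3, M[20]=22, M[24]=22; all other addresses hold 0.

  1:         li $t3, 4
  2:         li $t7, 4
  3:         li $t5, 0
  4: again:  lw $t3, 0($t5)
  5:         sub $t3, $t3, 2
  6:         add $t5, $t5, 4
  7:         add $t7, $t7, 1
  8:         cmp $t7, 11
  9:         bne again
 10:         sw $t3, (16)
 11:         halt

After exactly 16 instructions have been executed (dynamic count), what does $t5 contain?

li $t3, 4 → $t3=4
li $t7, 4 → $t7=4
li $t5, 0 → $t5=0
lw $t3, 0($t5) → $t3=M[0]=-5
sub $t3, $t3, 2 → $t3=(-5)-2=-7
add $t5, $t5, 4 → $t5=0+4=4
add $t7, $t7, 1 → $t7=4+1=5
cmp $t7, 11  (cmp 5,11)
bne again: taken
lw $t3, 0($t5) → $t3=M[4]=27
sub $t3, $t3, 2 → $t3=27-2=25
add $t5, $t5, 4 → $t5=4+4=8
add $t7, $t7, 1 → $t7=5+1=6
cmp $t7, 11  (cmp 6,11)
bne again: taken
lw $t3, 0($t5) → $t3=M[8]=13
After step 16: $t5 = 8.

8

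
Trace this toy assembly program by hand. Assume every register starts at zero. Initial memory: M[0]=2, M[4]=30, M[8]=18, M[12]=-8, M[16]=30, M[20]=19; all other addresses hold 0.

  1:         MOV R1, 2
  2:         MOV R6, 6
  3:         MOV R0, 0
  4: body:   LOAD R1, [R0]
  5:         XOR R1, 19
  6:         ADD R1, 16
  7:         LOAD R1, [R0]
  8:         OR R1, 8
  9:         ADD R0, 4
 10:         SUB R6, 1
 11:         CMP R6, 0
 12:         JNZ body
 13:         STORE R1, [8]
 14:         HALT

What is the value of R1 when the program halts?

27

R1=2
R6=6
R0=0
R1=M[0]=2
R1=2^19=17
R1=17+16=33
R1=M[0]=2
R1=2|8=10
R0=0+4=4
R6=6-1=5
CMP R6, 0  (cmp 5,0)
JNZ body: taken
R1=M[4]=30
R1=30^19=13
R1=13+16=29
R1=M[4]=30
R1=30|8=30
R0=4+4=8
R6=5-1=4
CMP R6, 0  (cmp 4,0)
JNZ body: taken
R1=M[8]=18
R1=18^19=1
R1=1+16=17
R1=M[8]=18
R1=18|8=26
R0=8+4=12
R6=4-1=3
CMP R6, 0  (cmp 3,0)
JNZ body: taken
R1=M[12]=-8
R1=(-8)^19=-21
R1=(-21)+16=-5
R1=M[12]=-8
R1=(-8)|8=-8
R0=12+4=16
R6=3-1=2
CMP R6, 0  (cmp 2,0)
JNZ body: taken
R1=M[16]=30
R1=30^19=13
R1=13+16=29
R1=M[16]=30
R1=30|8=30
R0=16+4=20
R6=2-1=1
CMP R6, 0  (cmp 1,0)
JNZ body: taken
R1=M[20]=19
R1=19^19=0
R1=0+16=16
R1=M[20]=19
R1=19|8=27
R0=20+4=24
R6=1-1=0
CMP R6, 0  (cmp 0,0)
JNZ body: not taken
STORE R1, [8] → M[8]=27
halt.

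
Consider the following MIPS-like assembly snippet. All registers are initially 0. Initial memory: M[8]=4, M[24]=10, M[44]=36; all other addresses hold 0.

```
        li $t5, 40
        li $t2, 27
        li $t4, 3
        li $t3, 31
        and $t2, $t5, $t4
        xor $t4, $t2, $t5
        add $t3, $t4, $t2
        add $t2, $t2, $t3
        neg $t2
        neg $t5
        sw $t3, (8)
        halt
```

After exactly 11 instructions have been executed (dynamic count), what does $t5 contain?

-40

$t5=40
$t2=27
$t4=3
$t3=31
$t2=40&3=0
$t4=0^40=40
$t3=40+0=40
$t2=0+40=40
$t2=-(40)=-40
$t5=-(40)=-40
sw $t3, (8) → M[8]=40
After step 11: $t5 = -40.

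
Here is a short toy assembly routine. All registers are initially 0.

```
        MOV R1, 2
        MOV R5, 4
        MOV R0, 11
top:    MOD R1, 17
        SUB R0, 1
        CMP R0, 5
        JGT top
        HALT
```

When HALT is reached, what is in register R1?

2

after MOV R1, 2: R1=2
after MOV R5, 4: R5=4
after MOV R0, 11: R0=11
after MOD R1, 17: R1=2%17=2
after SUB R0, 1: R0=11-1=10
CMP R0, 5  (cmp 10,5)
JGT top: taken
after MOD R1, 17: R1=2%17=2
after SUB R0, 1: R0=10-1=9
CMP R0, 5  (cmp 9,5)
JGT top: taken
after MOD R1, 17: R1=2%17=2
after SUB R0, 1: R0=9-1=8
CMP R0, 5  (cmp 8,5)
JGT top: taken
after MOD R1, 17: R1=2%17=2
after SUB R0, 1: R0=8-1=7
CMP R0, 5  (cmp 7,5)
JGT top: taken
after MOD R1, 17: R1=2%17=2
after SUB R0, 1: R0=7-1=6
CMP R0, 5  (cmp 6,5)
JGT top: taken
after MOD R1, 17: R1=2%17=2
after SUB R0, 1: R0=6-1=5
CMP R0, 5  (cmp 5,5)
JGT top: not taken
halt.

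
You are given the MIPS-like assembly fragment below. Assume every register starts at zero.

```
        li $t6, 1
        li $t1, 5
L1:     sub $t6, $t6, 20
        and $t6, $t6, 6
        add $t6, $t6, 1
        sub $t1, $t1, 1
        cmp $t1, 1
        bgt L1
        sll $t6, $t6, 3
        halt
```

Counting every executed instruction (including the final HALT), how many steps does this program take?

28

after li $t6, 1: $t6=1
after li $t1, 5: $t1=5
after sub $t6, $t6, 20: $t6=1-20=-19
after and $t6, $t6, 6: $t6=(-19)&6=4
after add $t6, $t6, 1: $t6=4+1=5
after sub $t1, $t1, 1: $t1=5-1=4
cmp $t1, 1  (cmp 4,1)
bgt L1: taken
after sub $t6, $t6, 20: $t6=5-20=-15
after and $t6, $t6, 6: $t6=(-15)&6=0
after add $t6, $t6, 1: $t6=0+1=1
after sub $t1, $t1, 1: $t1=4-1=3
cmp $t1, 1  (cmp 3,1)
bgt L1: taken
after sub $t6, $t6, 20: $t6=1-20=-19
after and $t6, $t6, 6: $t6=(-19)&6=4
after add $t6, $t6, 1: $t6=4+1=5
after sub $t1, $t1, 1: $t1=3-1=2
cmp $t1, 1  (cmp 2,1)
bgt L1: taken
after sub $t6, $t6, 20: $t6=5-20=-15
after and $t6, $t6, 6: $t6=(-15)&6=0
after add $t6, $t6, 1: $t6=0+1=1
after sub $t1, $t1, 1: $t1=2-1=1
cmp $t1, 1  (cmp 1,1)
bgt L1: not taken
after sll $t6, $t6, 3: $t6=1<<3=8
halt.
Total executed instructions: 28.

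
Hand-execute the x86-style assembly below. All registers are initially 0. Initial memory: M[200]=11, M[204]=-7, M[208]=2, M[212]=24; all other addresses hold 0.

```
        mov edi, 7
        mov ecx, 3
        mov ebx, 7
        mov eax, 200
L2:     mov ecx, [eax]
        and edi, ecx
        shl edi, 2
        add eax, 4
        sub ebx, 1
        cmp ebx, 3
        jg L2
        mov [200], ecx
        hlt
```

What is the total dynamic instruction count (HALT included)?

34

after mov edi, 7: edi=7
after mov ecx, 3: ecx=3
after mov ebx, 7: ebx=7
after mov eax, 200: eax=200
after mov ecx, [eax]: ecx=M[200]=11
after and edi, ecx: edi=7&11=3
after shl edi, 2: edi=3<<2=12
after add eax, 4: eax=200+4=204
after sub ebx, 1: ebx=7-1=6
cmp ebx, 3  (cmp 6,3)
jg L2: taken
after mov ecx, [eax]: ecx=M[204]=-7
after and edi, ecx: edi=12&(-7)=8
after shl edi, 2: edi=8<<2=32
after add eax, 4: eax=204+4=208
after sub ebx, 1: ebx=6-1=5
cmp ebx, 3  (cmp 5,3)
jg L2: taken
after mov ecx, [eax]: ecx=M[208]=2
after and edi, ecx: edi=32&2=0
after shl edi, 2: edi=0<<2=0
after add eax, 4: eax=208+4=212
after sub ebx, 1: ebx=5-1=4
cmp ebx, 3  (cmp 4,3)
jg L2: taken
after mov ecx, [eax]: ecx=M[212]=24
after and edi, ecx: edi=0&24=0
after shl edi, 2: edi=0<<2=0
after add eax, 4: eax=212+4=216
after sub ebx, 1: ebx=4-1=3
cmp ebx, 3  (cmp 3,3)
jg L2: not taken
mov [200], ecx → M[200]=24
halt.
Total executed instructions: 34.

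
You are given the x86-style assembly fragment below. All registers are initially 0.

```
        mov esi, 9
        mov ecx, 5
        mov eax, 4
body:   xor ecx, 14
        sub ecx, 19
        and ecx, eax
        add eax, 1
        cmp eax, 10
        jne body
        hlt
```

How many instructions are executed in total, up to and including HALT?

mov esi, 9 → esi=9
mov ecx, 5 → ecx=5
mov eax, 4 → eax=4
xor ecx, 14 → ecx=5^14=11
sub ecx, 19 → ecx=11-19=-8
and ecx, eax → ecx=(-8)&4=0
add eax, 1 → eax=4+1=5
cmp eax, 10  (cmp 5,10)
jne body: taken
xor ecx, 14 → ecx=0^14=14
sub ecx, 19 → ecx=14-19=-5
and ecx, eax → ecx=(-5)&5=1
add eax, 1 → eax=5+1=6
cmp eax, 10  (cmp 6,10)
jne body: taken
xor ecx, 14 → ecx=1^14=15
sub ecx, 19 → ecx=15-19=-4
and ecx, eax → ecx=(-4)&6=4
add eax, 1 → eax=6+1=7
cmp eax, 10  (cmp 7,10)
jne body: taken
xor ecx, 14 → ecx=4^14=10
sub ecx, 19 → ecx=10-19=-9
and ecx, eax → ecx=(-9)&7=7
add eax, 1 → eax=7+1=8
cmp eax, 10  (cmp 8,10)
jne body: taken
xor ecx, 14 → ecx=7^14=9
sub ecx, 19 → ecx=9-19=-10
and ecx, eax → ecx=(-10)&8=0
add eax, 1 → eax=8+1=9
cmp eax, 10  (cmp 9,10)
jne body: taken
xor ecx, 14 → ecx=0^14=14
sub ecx, 19 → ecx=14-19=-5
and ecx, eax → ecx=(-5)&9=9
add eax, 1 → eax=9+1=10
cmp eax, 10  (cmp 10,10)
jne body: not taken
halt.
Total executed instructions: 40.

40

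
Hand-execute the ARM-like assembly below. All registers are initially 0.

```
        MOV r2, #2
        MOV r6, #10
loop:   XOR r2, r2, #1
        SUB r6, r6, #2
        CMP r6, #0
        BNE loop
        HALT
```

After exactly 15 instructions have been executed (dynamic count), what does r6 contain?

4

MOV r2, #2 → r2=2
MOV r6, #10 → r6=10
XOR r2, r2, #1 → r2=2^1=3
SUB r6, r6, #2 → r6=10-2=8
CMP r6, #0  (cmp 8,0)
BNE loop: taken
XOR r2, r2, #1 → r2=3^1=2
SUB r6, r6, #2 → r6=8-2=6
CMP r6, #0  (cmp 6,0)
BNE loop: taken
XOR r2, r2, #1 → r2=2^1=3
SUB r6, r6, #2 → r6=6-2=4
CMP r6, #0  (cmp 4,0)
BNE loop: taken
XOR r2, r2, #1 → r2=3^1=2
After step 15: r6 = 4.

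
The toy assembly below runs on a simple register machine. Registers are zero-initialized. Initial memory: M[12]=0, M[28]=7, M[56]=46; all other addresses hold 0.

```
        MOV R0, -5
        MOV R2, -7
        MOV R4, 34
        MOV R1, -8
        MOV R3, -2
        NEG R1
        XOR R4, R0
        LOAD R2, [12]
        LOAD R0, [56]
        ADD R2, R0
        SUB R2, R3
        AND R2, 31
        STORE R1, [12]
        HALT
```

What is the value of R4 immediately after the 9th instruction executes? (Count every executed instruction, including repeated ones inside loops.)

-39

MOV R0, -5 → R0=-5
MOV R2, -7 → R2=-7
MOV R4, 34 → R4=34
MOV R1, -8 → R1=-8
MOV R3, -2 → R3=-2
NEG R1 → R1=-(-8)=8
XOR R4, R0 → R4=34^(-5)=-39
LOAD R2, [12] → R2=M[12]=0
LOAD R0, [56] → R0=M[56]=46
After step 9: R4 = -39.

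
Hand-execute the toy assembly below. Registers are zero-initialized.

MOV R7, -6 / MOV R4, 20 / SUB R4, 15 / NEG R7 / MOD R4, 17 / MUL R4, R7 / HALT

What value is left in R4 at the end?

R7=-6
R4=20
R4=20-15=5
R7=-(-6)=6
R4=5%17=5
R4=5*6=30
halt.

30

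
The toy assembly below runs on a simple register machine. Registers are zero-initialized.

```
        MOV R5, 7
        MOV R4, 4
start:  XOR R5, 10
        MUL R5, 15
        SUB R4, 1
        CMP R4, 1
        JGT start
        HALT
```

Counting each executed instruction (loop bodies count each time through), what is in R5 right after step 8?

201

after MOV R5, 7: R5=7
after MOV R4, 4: R4=4
after XOR R5, 10: R5=7^10=13
after MUL R5, 15: R5=13*15=195
after SUB R4, 1: R4=4-1=3
CMP R4, 1  (cmp 3,1)
JGT start: taken
after XOR R5, 10: R5=195^10=201
After step 8: R5 = 201.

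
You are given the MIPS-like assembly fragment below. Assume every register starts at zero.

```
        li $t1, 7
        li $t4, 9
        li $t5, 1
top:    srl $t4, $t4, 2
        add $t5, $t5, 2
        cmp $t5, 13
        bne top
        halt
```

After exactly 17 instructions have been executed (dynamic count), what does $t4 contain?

0

$t1=7
$t4=9
$t5=1
$t4=9>>2=2
$t5=1+2=3
cmp $t5, 13  (cmp 3,13)
bne top: taken
$t4=2>>2=0
$t5=3+2=5
cmp $t5, 13  (cmp 5,13)
bne top: taken
$t4=0>>2=0
$t5=5+2=7
cmp $t5, 13  (cmp 7,13)
bne top: taken
$t4=0>>2=0
$t5=7+2=9
After step 17: $t4 = 0.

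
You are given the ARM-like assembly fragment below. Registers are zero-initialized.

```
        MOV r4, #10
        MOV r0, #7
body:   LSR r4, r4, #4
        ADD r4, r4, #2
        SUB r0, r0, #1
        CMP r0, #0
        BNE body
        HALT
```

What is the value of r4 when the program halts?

after MOV r4, #10: r4=10
after MOV r0, #7: r0=7
after LSR r4, r4, #4: r4=10>>4=0
after ADD r4, r4, #2: r4=0+2=2
after SUB r0, r0, #1: r0=7-1=6
CMP r0, #0  (cmp 6,0)
BNE body: taken
after LSR r4, r4, #4: r4=2>>4=0
after ADD r4, r4, #2: r4=0+2=2
after SUB r0, r0, #1: r0=6-1=5
CMP r0, #0  (cmp 5,0)
BNE body: taken
after LSR r4, r4, #4: r4=2>>4=0
after ADD r4, r4, #2: r4=0+2=2
after SUB r0, r0, #1: r0=5-1=4
CMP r0, #0  (cmp 4,0)
BNE body: taken
after LSR r4, r4, #4: r4=2>>4=0
after ADD r4, r4, #2: r4=0+2=2
after SUB r0, r0, #1: r0=4-1=3
CMP r0, #0  (cmp 3,0)
BNE body: taken
after LSR r4, r4, #4: r4=2>>4=0
after ADD r4, r4, #2: r4=0+2=2
after SUB r0, r0, #1: r0=3-1=2
CMP r0, #0  (cmp 2,0)
BNE body: taken
after LSR r4, r4, #4: r4=2>>4=0
after ADD r4, r4, #2: r4=0+2=2
after SUB r0, r0, #1: r0=2-1=1
CMP r0, #0  (cmp 1,0)
BNE body: taken
after LSR r4, r4, #4: r4=2>>4=0
after ADD r4, r4, #2: r4=0+2=2
after SUB r0, r0, #1: r0=1-1=0
CMP r0, #0  (cmp 0,0)
BNE body: not taken
halt.

2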